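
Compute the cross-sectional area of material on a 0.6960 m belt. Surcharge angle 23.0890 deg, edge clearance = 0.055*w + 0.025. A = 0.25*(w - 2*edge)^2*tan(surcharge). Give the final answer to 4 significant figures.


edge = 0.055*0.6960 + 0.025 = 0.06328 m
ew = 0.6960 - 2*0.06328 = 0.56944 m
A = 0.25 * 0.56944^2 * tan(23.0890 deg)
A = 0.03456 m^2


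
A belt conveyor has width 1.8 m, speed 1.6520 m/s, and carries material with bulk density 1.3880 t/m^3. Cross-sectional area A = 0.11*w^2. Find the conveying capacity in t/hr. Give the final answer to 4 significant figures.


A = 0.11 * 1.8^2 = 0.3564 m^2
C = 0.3564 * 1.6520 * 1.3880 * 3600
C = 2942 t/hr


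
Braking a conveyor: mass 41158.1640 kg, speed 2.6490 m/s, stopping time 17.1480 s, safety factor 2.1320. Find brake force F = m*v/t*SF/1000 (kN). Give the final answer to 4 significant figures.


F = 41158.1640 * 2.6490 / 17.1480 * 2.1320 / 1000
F = 13.56 kN


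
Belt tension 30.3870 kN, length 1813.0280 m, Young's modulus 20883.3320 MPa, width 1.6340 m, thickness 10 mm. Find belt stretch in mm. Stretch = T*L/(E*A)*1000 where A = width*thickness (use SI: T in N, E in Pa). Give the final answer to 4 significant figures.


A = 1.6340 * 0.01 = 0.01634 m^2
Stretch = 30.3870*1000 * 1813.0280 / (20883.3320e6 * 0.01634) * 1000
Stretch = 161.5 mm


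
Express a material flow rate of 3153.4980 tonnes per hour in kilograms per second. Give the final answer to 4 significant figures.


m_dot = 3153.4980 * 1000 / 3600
m_dot = 876.0 kg/s


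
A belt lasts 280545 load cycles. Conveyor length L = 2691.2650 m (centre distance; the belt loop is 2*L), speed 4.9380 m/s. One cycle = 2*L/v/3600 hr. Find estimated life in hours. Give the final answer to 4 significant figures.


cycle_time = 2 * 2691.2650 / 4.9380 / 3600 = 0.302784 hr
life = 280545 * 0.302784 = 84940 hours


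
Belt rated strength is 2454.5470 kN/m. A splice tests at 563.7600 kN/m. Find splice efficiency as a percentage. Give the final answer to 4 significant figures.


Eff = 563.7600 / 2454.5470 * 100
Eff = 22.97 %


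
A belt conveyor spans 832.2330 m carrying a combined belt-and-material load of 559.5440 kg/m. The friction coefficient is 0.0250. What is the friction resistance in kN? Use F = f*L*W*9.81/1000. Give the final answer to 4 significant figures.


F = 0.0250 * 832.2330 * 559.5440 * 9.81 / 1000
F = 114.2 kN


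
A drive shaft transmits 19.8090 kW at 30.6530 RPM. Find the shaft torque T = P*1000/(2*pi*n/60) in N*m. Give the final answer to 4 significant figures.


omega = 2*pi*30.6530/60 = 3.20997 rad/s
T = 19.8090*1000 / 3.20997
T = 6171 N*m


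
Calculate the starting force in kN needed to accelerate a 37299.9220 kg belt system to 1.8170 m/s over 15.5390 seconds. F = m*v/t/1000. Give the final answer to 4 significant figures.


F = 37299.9220 * 1.8170 / 15.5390 / 1000
F = 4.362 kN


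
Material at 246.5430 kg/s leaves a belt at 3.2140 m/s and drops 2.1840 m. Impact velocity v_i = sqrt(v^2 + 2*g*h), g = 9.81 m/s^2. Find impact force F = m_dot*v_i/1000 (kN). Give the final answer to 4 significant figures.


v_i = sqrt(3.2140^2 + 2*9.81*2.1840) = 7.29245 m/s
F = 246.5430 * 7.29245 / 1000
F = 1.798 kN


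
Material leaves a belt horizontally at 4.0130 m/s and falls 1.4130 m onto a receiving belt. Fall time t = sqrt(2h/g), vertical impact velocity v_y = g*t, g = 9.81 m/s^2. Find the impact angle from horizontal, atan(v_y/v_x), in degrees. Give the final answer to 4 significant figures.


t = sqrt(2*1.4130/9.81) = 0.536725 s
v_y = 9.81 * 0.536725 = 5.26527 m/s
angle = atan(5.26527 / 4.0130) = 52.69 deg


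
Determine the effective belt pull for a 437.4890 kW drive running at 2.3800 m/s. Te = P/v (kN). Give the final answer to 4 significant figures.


Te = P / v = 437.4890 / 2.3800
Te = 183.8 kN


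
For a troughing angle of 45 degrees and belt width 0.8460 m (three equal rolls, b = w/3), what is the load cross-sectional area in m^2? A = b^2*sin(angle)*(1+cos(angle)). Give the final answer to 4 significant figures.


b = 0.8460/3 = 0.282 m
A = 0.282^2 * sin(45 deg) * (1 + cos(45 deg))
A = 0.09599 m^2


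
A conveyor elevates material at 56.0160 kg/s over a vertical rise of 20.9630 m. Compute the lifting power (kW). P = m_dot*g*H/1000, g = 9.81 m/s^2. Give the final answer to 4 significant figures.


P = 56.0160 * 9.81 * 20.9630 / 1000
P = 11.52 kW


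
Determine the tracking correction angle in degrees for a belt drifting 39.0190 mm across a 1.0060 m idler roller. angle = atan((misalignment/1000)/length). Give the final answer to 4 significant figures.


misalign_m = 39.0190 / 1000 = 0.039019 m
angle = atan(0.039019 / 1.0060)
angle = 2.221 deg


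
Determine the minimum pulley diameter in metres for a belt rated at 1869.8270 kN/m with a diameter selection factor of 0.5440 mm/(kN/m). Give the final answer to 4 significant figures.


D = 1869.8270 * 0.5440 / 1000
D = 1.017 m


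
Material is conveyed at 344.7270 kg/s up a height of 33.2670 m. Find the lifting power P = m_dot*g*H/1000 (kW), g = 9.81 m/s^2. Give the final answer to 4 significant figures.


P = 344.7270 * 9.81 * 33.2670 / 1000
P = 112.5 kW


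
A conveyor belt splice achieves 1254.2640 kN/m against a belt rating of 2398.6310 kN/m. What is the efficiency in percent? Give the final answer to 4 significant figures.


Eff = 1254.2640 / 2398.6310 * 100
Eff = 52.29 %


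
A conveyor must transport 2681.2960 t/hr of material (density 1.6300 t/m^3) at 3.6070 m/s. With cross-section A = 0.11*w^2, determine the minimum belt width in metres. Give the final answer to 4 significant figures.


A_req = 2681.2960 / (3.6070 * 1.6300 * 3600) = 0.12668 m^2
w = sqrt(0.12668 / 0.11)
w = 1.073 m


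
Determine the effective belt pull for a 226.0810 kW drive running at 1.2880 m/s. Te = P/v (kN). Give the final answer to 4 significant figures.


Te = P / v = 226.0810 / 1.2880
Te = 175.5 kN


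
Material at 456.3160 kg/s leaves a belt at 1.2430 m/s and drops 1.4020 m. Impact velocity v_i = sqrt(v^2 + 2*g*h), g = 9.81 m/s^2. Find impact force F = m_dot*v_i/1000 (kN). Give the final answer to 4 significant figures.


v_i = sqrt(1.2430^2 + 2*9.81*1.4020) = 5.39002 m/s
F = 456.3160 * 5.39002 / 1000
F = 2.460 kN


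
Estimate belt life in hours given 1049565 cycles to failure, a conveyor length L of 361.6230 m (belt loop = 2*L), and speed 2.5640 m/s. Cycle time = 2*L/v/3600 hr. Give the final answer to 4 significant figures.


cycle_time = 2 * 361.6230 / 2.5640 / 3600 = 0.0783548 hr
life = 1049565 * 0.0783548 = 82240 hours


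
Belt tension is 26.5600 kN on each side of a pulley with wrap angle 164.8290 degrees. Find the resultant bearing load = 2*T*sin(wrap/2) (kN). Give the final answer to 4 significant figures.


F = 2 * 26.5600 * sin(164.8290/2 deg)
F = 52.66 kN


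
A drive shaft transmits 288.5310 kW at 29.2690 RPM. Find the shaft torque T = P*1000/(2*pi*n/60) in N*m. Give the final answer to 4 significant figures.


omega = 2*pi*29.2690/60 = 3.06504 rad/s
T = 288.5310*1000 / 3.06504
T = 94140 N*m


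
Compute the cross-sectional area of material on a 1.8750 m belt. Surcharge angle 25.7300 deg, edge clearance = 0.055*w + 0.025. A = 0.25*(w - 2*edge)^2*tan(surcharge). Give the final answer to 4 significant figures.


edge = 0.055*1.8750 + 0.025 = 0.128125 m
ew = 1.8750 - 2*0.128125 = 1.61875 m
A = 0.25 * 1.61875^2 * tan(25.7300 deg)
A = 0.3157 m^2


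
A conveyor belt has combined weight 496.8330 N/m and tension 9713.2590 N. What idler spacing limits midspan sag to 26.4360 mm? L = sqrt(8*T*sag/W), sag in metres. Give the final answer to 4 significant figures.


sag = 26.4360/1000 = 0.026436 m
L = sqrt(8 * 9713.2590 * 0.026436 / 496.8330)
L = 2.033 m


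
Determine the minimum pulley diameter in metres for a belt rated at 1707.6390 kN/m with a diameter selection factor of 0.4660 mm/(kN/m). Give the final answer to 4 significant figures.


D = 1707.6390 * 0.4660 / 1000
D = 0.7958 m


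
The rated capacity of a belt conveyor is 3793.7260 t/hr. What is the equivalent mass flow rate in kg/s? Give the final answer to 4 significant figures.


m_dot = 3793.7260 * 1000 / 3600
m_dot = 1054 kg/s


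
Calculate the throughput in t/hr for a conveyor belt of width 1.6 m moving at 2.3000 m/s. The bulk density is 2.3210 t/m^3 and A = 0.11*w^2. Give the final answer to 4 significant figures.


A = 0.11 * 1.6^2 = 0.2816 m^2
C = 0.2816 * 2.3000 * 2.3210 * 3600
C = 5412 t/hr


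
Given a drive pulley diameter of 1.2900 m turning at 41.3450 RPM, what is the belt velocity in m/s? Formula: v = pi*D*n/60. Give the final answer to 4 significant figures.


v = pi * 1.2900 * 41.3450 / 60
v = 2.793 m/s


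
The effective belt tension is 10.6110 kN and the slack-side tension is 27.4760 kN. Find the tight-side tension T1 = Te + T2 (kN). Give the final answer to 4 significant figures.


T1 = Te + T2 = 10.6110 + 27.4760
T1 = 38.09 kN


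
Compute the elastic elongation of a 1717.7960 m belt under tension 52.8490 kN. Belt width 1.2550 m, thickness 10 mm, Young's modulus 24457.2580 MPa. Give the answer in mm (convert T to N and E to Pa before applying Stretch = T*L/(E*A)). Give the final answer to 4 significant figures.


A = 1.2550 * 0.01 = 0.01255 m^2
Stretch = 52.8490*1000 * 1717.7960 / (24457.2580e6 * 0.01255) * 1000
Stretch = 295.8 mm


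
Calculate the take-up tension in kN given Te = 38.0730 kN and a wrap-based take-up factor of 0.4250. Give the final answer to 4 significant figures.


T_tu = 38.0730 * 0.4250
T_tu = 16.18 kN


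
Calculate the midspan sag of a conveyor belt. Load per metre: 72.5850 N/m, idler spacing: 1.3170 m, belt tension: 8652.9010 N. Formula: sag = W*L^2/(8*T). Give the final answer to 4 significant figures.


sag = 72.5850 * 1.3170^2 / (8 * 8652.9010)
sag = 0.001819 m


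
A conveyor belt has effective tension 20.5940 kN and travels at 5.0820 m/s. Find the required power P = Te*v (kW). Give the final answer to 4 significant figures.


P = Te * v = 20.5940 * 5.0820
P = 104.7 kW


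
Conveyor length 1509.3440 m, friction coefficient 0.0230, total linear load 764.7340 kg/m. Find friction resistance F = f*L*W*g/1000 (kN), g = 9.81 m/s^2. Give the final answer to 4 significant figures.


F = 0.0230 * 1509.3440 * 764.7340 * 9.81 / 1000
F = 260.4 kN


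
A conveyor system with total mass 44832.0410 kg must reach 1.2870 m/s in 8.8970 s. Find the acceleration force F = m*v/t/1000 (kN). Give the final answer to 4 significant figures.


F = 44832.0410 * 1.2870 / 8.8970 / 1000
F = 6.485 kN


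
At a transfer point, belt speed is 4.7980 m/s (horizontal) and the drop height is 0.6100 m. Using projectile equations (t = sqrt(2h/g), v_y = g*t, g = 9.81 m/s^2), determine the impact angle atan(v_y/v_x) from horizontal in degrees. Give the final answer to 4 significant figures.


t = sqrt(2*0.6100/9.81) = 0.352651 s
v_y = 9.81 * 0.352651 = 3.45951 m/s
angle = atan(3.45951 / 4.7980) = 35.79 deg


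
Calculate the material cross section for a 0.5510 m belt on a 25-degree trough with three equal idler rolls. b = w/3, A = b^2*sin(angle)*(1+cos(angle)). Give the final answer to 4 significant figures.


b = 0.5510/3 = 0.183667 m
A = 0.183667^2 * sin(25 deg) * (1 + cos(25 deg))
A = 0.02718 m^2


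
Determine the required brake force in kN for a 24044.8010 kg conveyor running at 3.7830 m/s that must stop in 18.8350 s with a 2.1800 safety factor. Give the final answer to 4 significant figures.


F = 24044.8010 * 3.7830 / 18.8350 * 2.1800 / 1000
F = 10.53 kN


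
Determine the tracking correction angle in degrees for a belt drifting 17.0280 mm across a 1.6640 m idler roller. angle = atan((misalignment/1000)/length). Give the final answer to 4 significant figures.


misalign_m = 17.0280 / 1000 = 0.017028 m
angle = atan(0.017028 / 1.6640)
angle = 0.5863 deg


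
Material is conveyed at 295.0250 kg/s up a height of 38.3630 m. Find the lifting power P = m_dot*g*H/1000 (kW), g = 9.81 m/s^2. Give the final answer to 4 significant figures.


P = 295.0250 * 9.81 * 38.3630 / 1000
P = 111.0 kW


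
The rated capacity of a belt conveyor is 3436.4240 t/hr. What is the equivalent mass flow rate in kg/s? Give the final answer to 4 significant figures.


m_dot = 3436.4240 * 1000 / 3600
m_dot = 954.6 kg/s


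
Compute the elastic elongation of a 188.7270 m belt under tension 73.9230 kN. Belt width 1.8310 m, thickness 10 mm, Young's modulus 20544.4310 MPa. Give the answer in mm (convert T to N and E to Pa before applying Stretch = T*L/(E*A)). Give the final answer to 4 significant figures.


A = 1.8310 * 0.01 = 0.01831 m^2
Stretch = 73.9230*1000 * 188.7270 / (20544.4310e6 * 0.01831) * 1000
Stretch = 37.09 mm


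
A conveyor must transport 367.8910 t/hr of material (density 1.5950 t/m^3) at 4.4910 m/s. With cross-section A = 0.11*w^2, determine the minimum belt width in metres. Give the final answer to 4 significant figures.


A_req = 367.8910 / (4.4910 * 1.5950 * 3600) = 0.0142664 m^2
w = sqrt(0.0142664 / 0.11)
w = 0.3601 m


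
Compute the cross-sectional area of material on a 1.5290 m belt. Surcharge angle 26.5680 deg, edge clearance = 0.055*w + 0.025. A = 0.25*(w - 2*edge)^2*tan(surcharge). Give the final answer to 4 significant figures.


edge = 0.055*1.5290 + 0.025 = 0.109095 m
ew = 1.5290 - 2*0.109095 = 1.31081 m
A = 0.25 * 1.31081^2 * tan(26.5680 deg)
A = 0.2148 m^2


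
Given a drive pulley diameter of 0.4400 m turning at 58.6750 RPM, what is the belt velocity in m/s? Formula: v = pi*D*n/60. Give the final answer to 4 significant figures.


v = pi * 0.4400 * 58.6750 / 60
v = 1.352 m/s


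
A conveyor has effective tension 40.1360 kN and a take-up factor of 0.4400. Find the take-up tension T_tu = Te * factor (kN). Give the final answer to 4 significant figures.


T_tu = 40.1360 * 0.4400
T_tu = 17.66 kN


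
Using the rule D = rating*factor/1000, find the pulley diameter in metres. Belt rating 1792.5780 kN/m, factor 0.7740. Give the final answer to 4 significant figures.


D = 1792.5780 * 0.7740 / 1000
D = 1.387 m


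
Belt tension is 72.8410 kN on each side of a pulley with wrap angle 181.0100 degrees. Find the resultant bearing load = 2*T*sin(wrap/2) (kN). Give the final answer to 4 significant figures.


F = 2 * 72.8410 * sin(181.0100/2 deg)
F = 145.7 kN


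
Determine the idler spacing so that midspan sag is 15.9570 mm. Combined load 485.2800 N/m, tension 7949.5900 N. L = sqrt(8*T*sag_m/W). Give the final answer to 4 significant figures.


sag = 15.9570/1000 = 0.015957 m
L = sqrt(8 * 7949.5900 * 0.015957 / 485.2800)
L = 1.446 m


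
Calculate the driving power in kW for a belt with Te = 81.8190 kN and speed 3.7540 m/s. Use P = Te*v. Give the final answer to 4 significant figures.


P = Te * v = 81.8190 * 3.7540
P = 307.1 kW


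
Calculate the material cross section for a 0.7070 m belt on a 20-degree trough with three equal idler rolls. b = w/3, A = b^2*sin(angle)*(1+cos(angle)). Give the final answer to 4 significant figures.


b = 0.7070/3 = 0.235667 m
A = 0.235667^2 * sin(20 deg) * (1 + cos(20 deg))
A = 0.03685 m^2


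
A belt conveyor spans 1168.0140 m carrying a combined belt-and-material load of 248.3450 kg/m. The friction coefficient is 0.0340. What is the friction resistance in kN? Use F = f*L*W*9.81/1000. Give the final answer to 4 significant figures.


F = 0.0340 * 1168.0140 * 248.3450 * 9.81 / 1000
F = 96.75 kN


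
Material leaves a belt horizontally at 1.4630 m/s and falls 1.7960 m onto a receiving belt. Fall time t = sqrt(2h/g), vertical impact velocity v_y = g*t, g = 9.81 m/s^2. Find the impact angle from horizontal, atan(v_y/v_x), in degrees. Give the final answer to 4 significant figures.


t = sqrt(2*1.7960/9.81) = 0.605109 s
v_y = 9.81 * 0.605109 = 5.93612 m/s
angle = atan(5.93612 / 1.4630) = 76.15 deg


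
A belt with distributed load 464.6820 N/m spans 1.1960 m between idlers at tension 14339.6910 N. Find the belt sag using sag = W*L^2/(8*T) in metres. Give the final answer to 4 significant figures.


sag = 464.6820 * 1.1960^2 / (8 * 14339.6910)
sag = 0.005794 m


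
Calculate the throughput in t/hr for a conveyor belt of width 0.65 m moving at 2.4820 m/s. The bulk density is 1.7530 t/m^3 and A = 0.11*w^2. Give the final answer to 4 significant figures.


A = 0.11 * 0.65^2 = 0.046475 m^2
C = 0.046475 * 2.4820 * 1.7530 * 3600
C = 728.0 t/hr


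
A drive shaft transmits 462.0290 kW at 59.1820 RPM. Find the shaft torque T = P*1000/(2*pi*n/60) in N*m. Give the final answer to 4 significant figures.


omega = 2*pi*59.1820/60 = 6.19752 rad/s
T = 462.0290*1000 / 6.19752
T = 74550 N*m


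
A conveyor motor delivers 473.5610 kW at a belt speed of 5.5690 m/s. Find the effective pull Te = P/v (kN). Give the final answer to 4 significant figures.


Te = P / v = 473.5610 / 5.5690
Te = 85.04 kN


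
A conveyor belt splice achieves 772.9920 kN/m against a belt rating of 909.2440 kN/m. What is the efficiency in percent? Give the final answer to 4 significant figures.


Eff = 772.9920 / 909.2440 * 100
Eff = 85.01 %


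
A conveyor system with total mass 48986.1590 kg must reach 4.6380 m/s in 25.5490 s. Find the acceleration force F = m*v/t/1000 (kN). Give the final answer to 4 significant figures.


F = 48986.1590 * 4.6380 / 25.5490 / 1000
F = 8.893 kN


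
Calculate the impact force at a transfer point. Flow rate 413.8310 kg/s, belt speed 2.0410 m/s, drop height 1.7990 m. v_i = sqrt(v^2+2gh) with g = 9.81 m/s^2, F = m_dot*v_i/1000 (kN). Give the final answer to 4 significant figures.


v_i = sqrt(2.0410^2 + 2*9.81*1.7990) = 6.28188 m/s
F = 413.8310 * 6.28188 / 1000
F = 2.600 kN


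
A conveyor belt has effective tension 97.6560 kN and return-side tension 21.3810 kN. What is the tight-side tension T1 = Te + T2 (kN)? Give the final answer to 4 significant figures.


T1 = Te + T2 = 97.6560 + 21.3810
T1 = 119.0 kN


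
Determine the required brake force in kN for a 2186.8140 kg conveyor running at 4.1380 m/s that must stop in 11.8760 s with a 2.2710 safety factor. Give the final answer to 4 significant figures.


F = 2186.8140 * 4.1380 / 11.8760 * 2.2710 / 1000
F = 1.730 kN


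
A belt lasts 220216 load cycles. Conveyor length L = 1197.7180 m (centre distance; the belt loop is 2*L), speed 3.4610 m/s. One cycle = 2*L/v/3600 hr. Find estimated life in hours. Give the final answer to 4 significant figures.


cycle_time = 2 * 1197.7180 / 3.4610 / 3600 = 0.192256 hr
life = 220216 * 0.192256 = 42340 hours


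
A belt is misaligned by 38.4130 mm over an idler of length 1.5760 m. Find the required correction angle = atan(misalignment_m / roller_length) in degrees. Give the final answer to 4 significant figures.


misalign_m = 38.4130 / 1000 = 0.038413 m
angle = atan(0.038413 / 1.5760)
angle = 1.396 deg


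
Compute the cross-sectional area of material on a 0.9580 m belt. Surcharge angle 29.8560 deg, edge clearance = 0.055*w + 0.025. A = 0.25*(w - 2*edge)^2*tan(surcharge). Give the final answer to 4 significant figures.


edge = 0.055*0.9580 + 0.025 = 0.07769 m
ew = 0.9580 - 2*0.07769 = 0.80262 m
A = 0.25 * 0.80262^2 * tan(29.8560 deg)
A = 0.09244 m^2


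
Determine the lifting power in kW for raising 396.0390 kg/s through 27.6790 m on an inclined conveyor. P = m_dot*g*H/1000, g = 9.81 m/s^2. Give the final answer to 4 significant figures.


P = 396.0390 * 9.81 * 27.6790 / 1000
P = 107.5 kW


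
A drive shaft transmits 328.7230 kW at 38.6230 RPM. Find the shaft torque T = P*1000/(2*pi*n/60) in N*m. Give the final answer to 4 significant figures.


omega = 2*pi*38.6230/60 = 4.04459 rad/s
T = 328.7230*1000 / 4.04459
T = 81270 N*m


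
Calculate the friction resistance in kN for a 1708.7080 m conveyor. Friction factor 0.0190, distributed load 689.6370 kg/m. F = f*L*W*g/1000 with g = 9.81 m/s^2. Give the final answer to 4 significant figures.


F = 0.0190 * 1708.7080 * 689.6370 * 9.81 / 1000
F = 219.6 kN


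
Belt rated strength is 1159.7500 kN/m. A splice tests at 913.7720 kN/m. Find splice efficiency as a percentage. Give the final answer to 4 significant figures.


Eff = 913.7720 / 1159.7500 * 100
Eff = 78.79 %


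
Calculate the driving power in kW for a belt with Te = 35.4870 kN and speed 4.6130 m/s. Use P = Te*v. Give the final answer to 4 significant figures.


P = Te * v = 35.4870 * 4.6130
P = 163.7 kW


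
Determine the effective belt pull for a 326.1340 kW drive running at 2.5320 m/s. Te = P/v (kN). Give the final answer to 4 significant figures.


Te = P / v = 326.1340 / 2.5320
Te = 128.8 kN


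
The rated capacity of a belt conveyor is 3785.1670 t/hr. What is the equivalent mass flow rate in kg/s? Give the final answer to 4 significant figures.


m_dot = 3785.1670 * 1000 / 3600
m_dot = 1051 kg/s


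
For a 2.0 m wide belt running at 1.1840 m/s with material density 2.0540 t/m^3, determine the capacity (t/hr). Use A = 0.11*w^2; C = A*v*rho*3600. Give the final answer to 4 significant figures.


A = 0.11 * 2.0^2 = 0.44 m^2
C = 0.44 * 1.1840 * 2.0540 * 3600
C = 3852 t/hr


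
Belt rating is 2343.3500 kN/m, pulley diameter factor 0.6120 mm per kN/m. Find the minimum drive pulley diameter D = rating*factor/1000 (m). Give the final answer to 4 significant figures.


D = 2343.3500 * 0.6120 / 1000
D = 1.434 m


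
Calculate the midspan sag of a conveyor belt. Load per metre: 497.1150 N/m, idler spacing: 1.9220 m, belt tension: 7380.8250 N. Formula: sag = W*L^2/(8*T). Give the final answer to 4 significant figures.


sag = 497.1150 * 1.9220^2 / (8 * 7380.8250)
sag = 0.03110 m


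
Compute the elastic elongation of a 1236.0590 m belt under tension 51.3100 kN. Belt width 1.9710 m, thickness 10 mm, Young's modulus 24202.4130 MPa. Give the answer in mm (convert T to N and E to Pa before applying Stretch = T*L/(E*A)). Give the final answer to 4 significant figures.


A = 1.9710 * 0.01 = 0.01971 m^2
Stretch = 51.3100*1000 * 1236.0590 / (24202.4130e6 * 0.01971) * 1000
Stretch = 133.0 mm


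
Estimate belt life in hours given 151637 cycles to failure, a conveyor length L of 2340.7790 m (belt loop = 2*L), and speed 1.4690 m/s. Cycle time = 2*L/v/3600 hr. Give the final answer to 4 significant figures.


cycle_time = 2 * 2340.7790 / 1.4690 / 3600 = 0.88525 hr
life = 151637 * 0.88525 = 134200 hours


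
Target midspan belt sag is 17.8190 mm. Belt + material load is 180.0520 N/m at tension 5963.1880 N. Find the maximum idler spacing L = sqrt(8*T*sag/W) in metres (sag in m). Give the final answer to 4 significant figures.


sag = 17.8190/1000 = 0.017819 m
L = sqrt(8 * 5963.1880 * 0.017819 / 180.0520)
L = 2.173 m


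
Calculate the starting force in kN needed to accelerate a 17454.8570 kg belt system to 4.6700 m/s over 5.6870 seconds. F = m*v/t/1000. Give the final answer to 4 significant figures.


F = 17454.8570 * 4.6700 / 5.6870 / 1000
F = 14.33 kN


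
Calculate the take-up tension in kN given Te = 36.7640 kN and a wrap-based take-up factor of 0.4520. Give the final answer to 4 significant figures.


T_tu = 36.7640 * 0.4520
T_tu = 16.62 kN


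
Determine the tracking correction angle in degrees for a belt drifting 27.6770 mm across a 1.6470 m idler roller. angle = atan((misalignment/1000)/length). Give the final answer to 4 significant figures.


misalign_m = 27.6770 / 1000 = 0.027677 m
angle = atan(0.027677 / 1.6470)
angle = 0.9627 deg


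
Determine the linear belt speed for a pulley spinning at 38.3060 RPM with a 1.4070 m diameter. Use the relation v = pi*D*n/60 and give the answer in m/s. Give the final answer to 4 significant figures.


v = pi * 1.4070 * 38.3060 / 60
v = 2.822 m/s


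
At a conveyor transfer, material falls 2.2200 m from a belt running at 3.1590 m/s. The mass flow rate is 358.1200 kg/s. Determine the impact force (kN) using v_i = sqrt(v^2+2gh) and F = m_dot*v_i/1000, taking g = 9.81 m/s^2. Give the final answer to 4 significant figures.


v_i = sqrt(3.1590^2 + 2*9.81*2.2200) = 7.31681 m/s
F = 358.1200 * 7.31681 / 1000
F = 2.620 kN


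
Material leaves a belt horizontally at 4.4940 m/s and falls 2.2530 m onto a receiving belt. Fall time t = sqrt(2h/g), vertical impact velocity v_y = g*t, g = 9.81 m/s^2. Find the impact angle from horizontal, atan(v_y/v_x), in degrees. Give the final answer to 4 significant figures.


t = sqrt(2*2.2530/9.81) = 0.677737 s
v_y = 9.81 * 0.677737 = 6.6486 m/s
angle = atan(6.6486 / 4.4940) = 55.94 deg


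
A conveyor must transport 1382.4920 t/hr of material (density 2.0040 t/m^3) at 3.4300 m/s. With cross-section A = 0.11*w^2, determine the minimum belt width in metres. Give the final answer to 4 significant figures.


A_req = 1382.4920 / (3.4300 * 2.0040 * 3600) = 0.0558687 m^2
w = sqrt(0.0558687 / 0.11)
w = 0.7127 m


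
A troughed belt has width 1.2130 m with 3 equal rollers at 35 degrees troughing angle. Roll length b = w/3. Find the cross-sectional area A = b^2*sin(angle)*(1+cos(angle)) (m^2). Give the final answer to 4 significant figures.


b = 1.2130/3 = 0.404333 m
A = 0.404333^2 * sin(35 deg) * (1 + cos(35 deg))
A = 0.1706 m^2


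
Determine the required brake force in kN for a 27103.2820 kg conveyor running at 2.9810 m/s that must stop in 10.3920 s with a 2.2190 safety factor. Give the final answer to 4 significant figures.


F = 27103.2820 * 2.9810 / 10.3920 * 2.2190 / 1000
F = 17.25 kN


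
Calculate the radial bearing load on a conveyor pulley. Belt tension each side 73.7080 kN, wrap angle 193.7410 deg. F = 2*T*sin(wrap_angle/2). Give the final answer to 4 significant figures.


F = 2 * 73.7080 * sin(193.7410/2 deg)
F = 146.4 kN


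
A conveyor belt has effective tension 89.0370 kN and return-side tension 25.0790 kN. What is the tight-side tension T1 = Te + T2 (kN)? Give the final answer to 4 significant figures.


T1 = Te + T2 = 89.0370 + 25.0790
T1 = 114.1 kN


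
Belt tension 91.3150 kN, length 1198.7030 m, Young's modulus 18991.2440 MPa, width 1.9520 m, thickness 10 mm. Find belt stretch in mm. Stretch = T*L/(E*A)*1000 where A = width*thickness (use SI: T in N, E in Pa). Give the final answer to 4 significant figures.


A = 1.9520 * 0.01 = 0.01952 m^2
Stretch = 91.3150*1000 * 1198.7030 / (18991.2440e6 * 0.01952) * 1000
Stretch = 295.3 mm


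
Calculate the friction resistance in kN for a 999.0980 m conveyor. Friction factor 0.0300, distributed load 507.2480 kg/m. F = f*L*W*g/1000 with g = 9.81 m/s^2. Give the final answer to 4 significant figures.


F = 0.0300 * 999.0980 * 507.2480 * 9.81 / 1000
F = 149.1 kN


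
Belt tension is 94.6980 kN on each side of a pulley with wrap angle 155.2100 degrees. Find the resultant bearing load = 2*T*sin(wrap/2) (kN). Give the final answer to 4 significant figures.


F = 2 * 94.6980 * sin(155.2100/2 deg)
F = 185.0 kN


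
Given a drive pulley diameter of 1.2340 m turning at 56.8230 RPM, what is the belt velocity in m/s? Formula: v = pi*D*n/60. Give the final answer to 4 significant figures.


v = pi * 1.2340 * 56.8230 / 60
v = 3.671 m/s


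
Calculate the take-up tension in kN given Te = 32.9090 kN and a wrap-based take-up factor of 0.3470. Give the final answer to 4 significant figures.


T_tu = 32.9090 * 0.3470
T_tu = 11.42 kN


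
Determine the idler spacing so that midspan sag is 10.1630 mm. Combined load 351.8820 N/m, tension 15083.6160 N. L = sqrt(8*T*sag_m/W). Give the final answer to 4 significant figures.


sag = 10.1630/1000 = 0.010163 m
L = sqrt(8 * 15083.6160 * 0.010163 / 351.8820)
L = 1.867 m


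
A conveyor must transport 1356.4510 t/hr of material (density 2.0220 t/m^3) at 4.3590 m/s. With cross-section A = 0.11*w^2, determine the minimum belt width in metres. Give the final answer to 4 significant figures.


A_req = 1356.4510 / (4.3590 * 2.0220 * 3600) = 0.0427498 m^2
w = sqrt(0.0427498 / 0.11)
w = 0.6234 m


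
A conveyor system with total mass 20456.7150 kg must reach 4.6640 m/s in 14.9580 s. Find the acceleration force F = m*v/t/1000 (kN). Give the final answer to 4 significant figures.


F = 20456.7150 * 4.6640 / 14.9580 / 1000
F = 6.379 kN


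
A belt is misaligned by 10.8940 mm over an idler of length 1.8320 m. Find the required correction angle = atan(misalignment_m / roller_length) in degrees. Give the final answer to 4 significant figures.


misalign_m = 10.8940 / 1000 = 0.010894 m
angle = atan(0.010894 / 1.8320)
angle = 0.3407 deg


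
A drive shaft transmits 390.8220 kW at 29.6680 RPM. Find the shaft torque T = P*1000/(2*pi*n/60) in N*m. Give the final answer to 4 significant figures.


omega = 2*pi*29.6680/60 = 3.10683 rad/s
T = 390.8220*1000 / 3.10683
T = 125800 N*m


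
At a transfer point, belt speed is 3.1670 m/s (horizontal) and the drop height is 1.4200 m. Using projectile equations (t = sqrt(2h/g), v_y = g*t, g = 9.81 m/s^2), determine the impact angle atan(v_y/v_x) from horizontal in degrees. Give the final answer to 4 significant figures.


t = sqrt(2*1.4200/9.81) = 0.538053 s
v_y = 9.81 * 0.538053 = 5.2783 m/s
angle = atan(5.2783 / 3.1670) = 59.04 deg


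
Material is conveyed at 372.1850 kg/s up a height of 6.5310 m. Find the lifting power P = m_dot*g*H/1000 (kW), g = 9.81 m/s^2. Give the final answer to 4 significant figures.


P = 372.1850 * 9.81 * 6.5310 / 1000
P = 23.85 kW


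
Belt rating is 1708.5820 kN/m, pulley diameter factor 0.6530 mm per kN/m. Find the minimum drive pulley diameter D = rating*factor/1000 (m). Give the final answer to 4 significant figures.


D = 1708.5820 * 0.6530 / 1000
D = 1.116 m


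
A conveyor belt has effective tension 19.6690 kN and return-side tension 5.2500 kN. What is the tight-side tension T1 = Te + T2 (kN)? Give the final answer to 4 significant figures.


T1 = Te + T2 = 19.6690 + 5.2500
T1 = 24.92 kN


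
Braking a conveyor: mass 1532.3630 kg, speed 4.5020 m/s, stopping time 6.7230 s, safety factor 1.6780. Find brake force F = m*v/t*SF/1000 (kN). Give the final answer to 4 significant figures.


F = 1532.3630 * 4.5020 / 6.7230 * 1.6780 / 1000
F = 1.722 kN


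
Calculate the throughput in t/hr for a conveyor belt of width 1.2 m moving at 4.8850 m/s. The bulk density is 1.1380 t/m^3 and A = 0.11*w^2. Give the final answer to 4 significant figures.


A = 0.11 * 1.2^2 = 0.1584 m^2
C = 0.1584 * 4.8850 * 1.1380 * 3600
C = 3170 t/hr


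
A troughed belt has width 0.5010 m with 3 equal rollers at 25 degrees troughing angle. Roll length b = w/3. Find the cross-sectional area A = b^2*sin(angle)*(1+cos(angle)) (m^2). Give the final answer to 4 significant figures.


b = 0.5010/3 = 0.167 m
A = 0.167^2 * sin(25 deg) * (1 + cos(25 deg))
A = 0.02247 m^2


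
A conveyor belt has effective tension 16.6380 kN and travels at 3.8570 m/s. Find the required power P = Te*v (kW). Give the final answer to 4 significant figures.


P = Te * v = 16.6380 * 3.8570
P = 64.17 kW


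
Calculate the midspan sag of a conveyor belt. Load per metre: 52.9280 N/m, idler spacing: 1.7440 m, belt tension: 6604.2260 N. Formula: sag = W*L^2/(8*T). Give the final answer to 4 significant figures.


sag = 52.9280 * 1.7440^2 / (8 * 6604.2260)
sag = 0.003047 m


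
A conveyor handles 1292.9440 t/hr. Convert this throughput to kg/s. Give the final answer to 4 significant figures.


m_dot = 1292.9440 * 1000 / 3600
m_dot = 359.2 kg/s


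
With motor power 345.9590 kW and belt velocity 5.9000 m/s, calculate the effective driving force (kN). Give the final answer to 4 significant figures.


Te = P / v = 345.9590 / 5.9000
Te = 58.64 kN


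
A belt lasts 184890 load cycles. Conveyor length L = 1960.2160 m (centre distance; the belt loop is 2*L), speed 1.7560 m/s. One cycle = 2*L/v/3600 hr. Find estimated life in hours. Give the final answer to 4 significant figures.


cycle_time = 2 * 1960.2160 / 1.7560 / 3600 = 0.620165 hr
life = 184890 * 0.620165 = 114700 hours


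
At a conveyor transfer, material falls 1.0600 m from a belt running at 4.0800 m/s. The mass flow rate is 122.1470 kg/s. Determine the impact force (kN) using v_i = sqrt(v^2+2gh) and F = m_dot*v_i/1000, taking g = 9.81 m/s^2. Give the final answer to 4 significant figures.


v_i = sqrt(4.0800^2 + 2*9.81*1.0600) = 6.11912 m/s
F = 122.1470 * 6.11912 / 1000
F = 0.7474 kN


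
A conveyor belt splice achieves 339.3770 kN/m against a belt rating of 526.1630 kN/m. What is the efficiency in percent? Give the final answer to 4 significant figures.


Eff = 339.3770 / 526.1630 * 100
Eff = 64.50 %


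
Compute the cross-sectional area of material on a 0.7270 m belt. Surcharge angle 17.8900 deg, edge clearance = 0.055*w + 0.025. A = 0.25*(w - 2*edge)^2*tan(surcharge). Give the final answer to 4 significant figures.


edge = 0.055*0.7270 + 0.025 = 0.064985 m
ew = 0.7270 - 2*0.064985 = 0.59703 m
A = 0.25 * 0.59703^2 * tan(17.8900 deg)
A = 0.02876 m^2


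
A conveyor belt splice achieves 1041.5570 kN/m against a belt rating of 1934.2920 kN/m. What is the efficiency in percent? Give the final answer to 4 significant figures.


Eff = 1041.5570 / 1934.2920 * 100
Eff = 53.85 %


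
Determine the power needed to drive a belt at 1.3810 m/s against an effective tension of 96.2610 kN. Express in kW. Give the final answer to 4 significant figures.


P = Te * v = 96.2610 * 1.3810
P = 132.9 kW


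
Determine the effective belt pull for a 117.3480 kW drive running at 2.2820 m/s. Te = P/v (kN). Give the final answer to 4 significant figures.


Te = P / v = 117.3480 / 2.2820
Te = 51.42 kN


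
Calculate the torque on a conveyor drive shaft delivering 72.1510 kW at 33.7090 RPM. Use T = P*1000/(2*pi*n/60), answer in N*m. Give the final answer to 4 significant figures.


omega = 2*pi*33.7090/60 = 3.53 rad/s
T = 72.1510*1000 / 3.53
T = 20440 N*m


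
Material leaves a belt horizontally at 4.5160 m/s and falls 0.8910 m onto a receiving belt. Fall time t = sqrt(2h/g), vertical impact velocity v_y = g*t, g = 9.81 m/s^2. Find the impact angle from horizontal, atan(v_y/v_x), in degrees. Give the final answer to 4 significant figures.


t = sqrt(2*0.8910/9.81) = 0.426206 s
v_y = 9.81 * 0.426206 = 4.18108 m/s
angle = atan(4.18108 / 4.5160) = 42.79 deg


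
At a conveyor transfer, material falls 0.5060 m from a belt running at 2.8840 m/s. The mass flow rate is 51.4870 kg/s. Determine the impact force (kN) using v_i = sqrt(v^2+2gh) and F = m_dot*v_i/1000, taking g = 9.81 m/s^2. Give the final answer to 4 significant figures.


v_i = sqrt(2.8840^2 + 2*9.81*0.5060) = 4.27144 m/s
F = 51.4870 * 4.27144 / 1000
F = 0.2199 kN


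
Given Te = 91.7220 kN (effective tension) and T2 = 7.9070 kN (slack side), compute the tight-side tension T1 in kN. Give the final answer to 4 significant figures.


T1 = Te + T2 = 91.7220 + 7.9070
T1 = 99.63 kN


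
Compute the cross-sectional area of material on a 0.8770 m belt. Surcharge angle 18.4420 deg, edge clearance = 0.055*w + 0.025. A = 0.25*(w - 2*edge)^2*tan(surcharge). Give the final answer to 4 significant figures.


edge = 0.055*0.8770 + 0.025 = 0.073235 m
ew = 0.8770 - 2*0.073235 = 0.73053 m
A = 0.25 * 0.73053^2 * tan(18.4420 deg)
A = 0.04449 m^2


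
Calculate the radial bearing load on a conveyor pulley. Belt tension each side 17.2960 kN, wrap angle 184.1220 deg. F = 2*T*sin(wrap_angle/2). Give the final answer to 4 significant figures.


F = 2 * 17.2960 * sin(184.1220/2 deg)
F = 34.57 kN


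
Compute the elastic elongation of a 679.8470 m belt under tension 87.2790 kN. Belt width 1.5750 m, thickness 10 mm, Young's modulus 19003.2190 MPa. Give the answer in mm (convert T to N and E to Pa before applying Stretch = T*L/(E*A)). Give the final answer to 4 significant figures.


A = 1.5750 * 0.01 = 0.01575 m^2
Stretch = 87.2790*1000 * 679.8470 / (19003.2190e6 * 0.01575) * 1000
Stretch = 198.3 mm


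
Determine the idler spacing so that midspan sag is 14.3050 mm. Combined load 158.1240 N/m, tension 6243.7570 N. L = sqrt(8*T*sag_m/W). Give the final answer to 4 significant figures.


sag = 14.3050/1000 = 0.014305 m
L = sqrt(8 * 6243.7570 * 0.014305 / 158.1240)
L = 2.126 m


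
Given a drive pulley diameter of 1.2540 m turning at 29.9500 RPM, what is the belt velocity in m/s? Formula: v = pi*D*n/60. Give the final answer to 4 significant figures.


v = pi * 1.2540 * 29.9500 / 60
v = 1.966 m/s


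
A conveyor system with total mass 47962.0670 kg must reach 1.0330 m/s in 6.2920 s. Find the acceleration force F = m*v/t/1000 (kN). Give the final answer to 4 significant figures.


F = 47962.0670 * 1.0330 / 6.2920 / 1000
F = 7.874 kN


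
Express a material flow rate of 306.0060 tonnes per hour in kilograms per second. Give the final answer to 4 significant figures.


m_dot = 306.0060 * 1000 / 3600
m_dot = 85.00 kg/s


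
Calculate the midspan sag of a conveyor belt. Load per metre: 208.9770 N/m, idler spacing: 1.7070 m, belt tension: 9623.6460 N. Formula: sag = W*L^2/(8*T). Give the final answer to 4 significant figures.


sag = 208.9770 * 1.7070^2 / (8 * 9623.6460)
sag = 0.007909 m


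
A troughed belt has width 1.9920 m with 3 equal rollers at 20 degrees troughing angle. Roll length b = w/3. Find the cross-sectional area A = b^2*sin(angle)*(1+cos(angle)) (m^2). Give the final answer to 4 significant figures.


b = 1.9920/3 = 0.664 m
A = 0.664^2 * sin(20 deg) * (1 + cos(20 deg))
A = 0.2925 m^2


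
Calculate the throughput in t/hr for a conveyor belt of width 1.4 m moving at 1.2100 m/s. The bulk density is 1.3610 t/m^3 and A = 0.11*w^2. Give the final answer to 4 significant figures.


A = 0.11 * 1.4^2 = 0.2156 m^2
C = 0.2156 * 1.2100 * 1.3610 * 3600
C = 1278 t/hr


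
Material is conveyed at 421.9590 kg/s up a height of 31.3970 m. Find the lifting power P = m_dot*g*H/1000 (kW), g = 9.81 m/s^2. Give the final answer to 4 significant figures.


P = 421.9590 * 9.81 * 31.3970 / 1000
P = 130.0 kW


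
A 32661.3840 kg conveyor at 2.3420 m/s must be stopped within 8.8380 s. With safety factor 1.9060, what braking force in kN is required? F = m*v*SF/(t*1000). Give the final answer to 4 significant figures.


F = 32661.3840 * 2.3420 / 8.8380 * 1.9060 / 1000
F = 16.50 kN


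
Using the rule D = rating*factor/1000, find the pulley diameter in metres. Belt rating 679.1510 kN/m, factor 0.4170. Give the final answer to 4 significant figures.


D = 679.1510 * 0.4170 / 1000
D = 0.2832 m


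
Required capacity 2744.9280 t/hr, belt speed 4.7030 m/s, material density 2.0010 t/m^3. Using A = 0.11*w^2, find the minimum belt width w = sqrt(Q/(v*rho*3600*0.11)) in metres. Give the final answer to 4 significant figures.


A_req = 2744.9280 / (4.7030 * 2.0010 * 3600) = 0.0810226 m^2
w = sqrt(0.0810226 / 0.11)
w = 0.8582 m


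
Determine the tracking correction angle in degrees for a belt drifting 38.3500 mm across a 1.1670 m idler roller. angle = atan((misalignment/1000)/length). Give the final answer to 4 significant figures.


misalign_m = 38.3500 / 1000 = 0.038350 m
angle = atan(0.038350 / 1.1670)
angle = 1.882 deg


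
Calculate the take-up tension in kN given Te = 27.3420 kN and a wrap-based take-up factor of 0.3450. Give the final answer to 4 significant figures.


T_tu = 27.3420 * 0.3450
T_tu = 9.433 kN


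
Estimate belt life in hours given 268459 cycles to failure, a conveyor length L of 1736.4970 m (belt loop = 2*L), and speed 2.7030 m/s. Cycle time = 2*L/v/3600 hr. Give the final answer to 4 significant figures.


cycle_time = 2 * 1736.4970 / 2.7030 / 3600 = 0.356907 hr
life = 268459 * 0.356907 = 95810 hours


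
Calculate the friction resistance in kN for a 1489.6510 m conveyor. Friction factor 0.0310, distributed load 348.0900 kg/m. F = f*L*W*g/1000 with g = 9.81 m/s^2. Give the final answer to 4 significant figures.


F = 0.0310 * 1489.6510 * 348.0900 * 9.81 / 1000
F = 157.7 kN
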